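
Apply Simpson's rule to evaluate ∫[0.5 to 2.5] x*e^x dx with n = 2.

f(x) = x*e^x
a = 0.5, b = 2.5, n = 2
h = (b - a)/n = 1.000000

Simpson's rule: (h/3)[f(x₀) + 4f(x₁) + 2f(x₂) + ... + f(xₙ)]

x_0 = 0.5000, f(x_0) = 0.824361, coefficient = 1
x_1 = 1.5000, f(x_1) = 6.722534, coefficient = 4
x_2 = 2.5000, f(x_2) = 30.456235, coefficient = 1

I ≈ (1.000000/3) × 58.170730 = 19.390243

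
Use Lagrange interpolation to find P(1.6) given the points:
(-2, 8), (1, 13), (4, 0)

Lagrange interpolation formula:
P(x) = Σ yᵢ × Lᵢ(x)
where Lᵢ(x) = Π_{j≠i} (x - xⱼ)/(xᵢ - xⱼ)

L_0(1.6) = (1.6 - 1)/(-2 - 1) × (1.6 - 4)/(-2 - 4) = -0.080000
L_1(1.6) = (1.6 - (-2))/(1 - (-2)) × (1.6 - 4)/(1 - 4) = 0.960000
L_2(1.6) = (1.6 - (-2))/(4 - (-2)) × (1.6 - 1)/(4 - 1) = 0.120000

P(1.6) = 8×L_0(1.6) + 13×L_1(1.6) + 0×L_2(1.6)
P(1.6) = 11.840000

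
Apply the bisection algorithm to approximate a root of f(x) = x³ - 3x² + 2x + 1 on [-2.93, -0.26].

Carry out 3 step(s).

f(x) = x³ - 3x² + 2x + 1
Initial interval: [-2.93, -0.26]

Iteration 1:
  c_1 = (-2.930000 + (-0.260000))/2 = -1.595000
  f(c_1) = f(-1.595000) = -13.879795
  f(a) × f(c) ≥ 0, new interval: [-1.595000, -0.260000]
Iteration 2:
  c_2 = (-1.595000 + (-0.260000))/2 = -0.927500
  f(c_2) = f(-0.927500) = -4.233656
  f(a) × f(c) ≥ 0, new interval: [-0.927500, -0.260000]
Iteration 3:
  c_3 = (-0.927500 + (-0.260000))/2 = -0.593750
  f(c_3) = f(-0.593750) = -1.454437
  f(a) × f(c) ≥ 0, new interval: [-0.593750, -0.260000]

After 3 iteration(s), the approximation is c_3 = -0.593750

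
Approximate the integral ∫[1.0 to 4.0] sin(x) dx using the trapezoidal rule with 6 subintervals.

f(x) = sin(x)
a = 1.0, b = 4.0, n = 6
h = (b - a)/n = 0.500000

Trapezoidal rule: (h/2)[f(x₀) + 2f(x₁) + 2f(x₂) + ... + f(xₙ)]

x_0 = 1.0000, f(x_0) = 0.841471, coefficient = 1
x_1 = 1.5000, f(x_1) = 0.997495, coefficient = 2
x_2 = 2.0000, f(x_2) = 0.909297, coefficient = 2
x_3 = 2.5000, f(x_3) = 0.598472, coefficient = 2
x_4 = 3.0000, f(x_4) = 0.141120, coefficient = 2
x_5 = 3.5000, f(x_5) = -0.350783, coefficient = 2
x_6 = 4.0000, f(x_6) = -0.756802, coefficient = 1

I ≈ (0.500000/2) × 4.675871 = 1.168968
Exact value: 1.193946
Error: 0.024978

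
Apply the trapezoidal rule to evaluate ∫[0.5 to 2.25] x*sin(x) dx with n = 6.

f(x) = x*sin(x)
a = 0.5, b = 2.25, n = 6
h = (b - a)/n = 0.291667

Trapezoidal rule: (h/2)[f(x₀) + 2f(x₁) + 2f(x₂) + ... + f(xₙ)]

x_0 = 0.5000, f(x_0) = 0.239713, coefficient = 1
x_1 = 0.7917, f(x_1) = 0.563291, coefficient = 2
x_2 = 1.0833, f(x_2) = 0.957151, coefficient = 2
x_3 = 1.3750, f(x_3) = 1.348728, coefficient = 2
x_4 = 1.6667, f(x_4) = 1.659013, coefficient = 2
x_5 = 1.9583, f(x_5) = 1.813109, coefficient = 2
x_6 = 2.2500, f(x_6) = 1.750665, coefficient = 1

I ≈ (0.291667/2) × 14.672961 = 2.139807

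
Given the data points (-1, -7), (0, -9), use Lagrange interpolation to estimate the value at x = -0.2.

Lagrange interpolation formula:
P(x) = Σ yᵢ × Lᵢ(x)
where Lᵢ(x) = Π_{j≠i} (x - xⱼ)/(xᵢ - xⱼ)

L_0(-0.2) = (-0.2 - 0)/(-1 - 0) = 0.200000
L_1(-0.2) = (-0.2 - (-1))/(0 - (-1)) = 0.800000

P(-0.2) = (-7)×L_0(-0.2) + (-9)×L_1(-0.2)
P(-0.2) = -8.600000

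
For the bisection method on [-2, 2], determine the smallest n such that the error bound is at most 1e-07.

We need (b-a)/2^n ≤ 1e-07
(2 - (-2))/2^n ≤ 1e-07
4/2^n ≤ 1e-07
2^n ≥ 40000000
n ≥ log₂(40000000) = 25.25
n ≥ 26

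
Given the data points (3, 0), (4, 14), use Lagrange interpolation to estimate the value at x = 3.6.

Lagrange interpolation formula:
P(x) = Σ yᵢ × Lᵢ(x)
where Lᵢ(x) = Π_{j≠i} (x - xⱼ)/(xᵢ - xⱼ)

L_0(3.6) = (3.6 - 4)/(3 - 4) = 0.400000
L_1(3.6) = (3.6 - 3)/(4 - 3) = 0.600000

P(3.6) = 0×L_0(3.6) + 14×L_1(3.6)
P(3.6) = 8.400000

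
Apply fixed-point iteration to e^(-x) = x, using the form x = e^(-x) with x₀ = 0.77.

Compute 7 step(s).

Equation: e^(-x) = x
Fixed-point form: x = e^(-x)
x₀ = 0.77

x_1 = g(0.770000) = 0.463013
x_2 = g(0.463013) = 0.629384
x_3 = g(0.629384) = 0.532920
x_4 = g(0.532920) = 0.586889
x_5 = g(0.586889) = 0.556055
x_6 = g(0.556055) = 0.573467
x_7 = g(0.573467) = 0.563568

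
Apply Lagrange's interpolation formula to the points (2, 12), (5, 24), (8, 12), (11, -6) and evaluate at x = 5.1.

Lagrange interpolation formula:
P(x) = Σ yᵢ × Lᵢ(x)
where Lᵢ(x) = Π_{j≠i} (x - xⱼ)/(xᵢ - xⱼ)

L_0(5.1) = (5.1 - 5)/(2 - 5) × (5.1 - 8)/(2 - 8) × (5.1 - 11)/(2 - 11) = -0.010562
L_1(5.1) = (5.1 - 2)/(5 - 2) × (5.1 - 8)/(5 - 8) × (5.1 - 11)/(5 - 11) = 0.982241
L_2(5.1) = (5.1 - 2)/(8 - 2) × (5.1 - 5)/(8 - 5) × (5.1 - 11)/(8 - 11) = 0.033870
L_3(5.1) = (5.1 - 2)/(11 - 2) × (5.1 - 5)/(11 - 5) × (5.1 - 8)/(11 - 8) = -0.005549

P(5.1) = 12×L_0(5.1) + 24×L_1(5.1) + 12×L_2(5.1) + (-6)×L_3(5.1)
P(5.1) = 23.886778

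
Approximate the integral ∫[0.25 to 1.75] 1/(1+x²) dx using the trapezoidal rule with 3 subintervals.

f(x) = 1/(1+x²)
a = 0.25, b = 1.75, n = 3
h = (b - a)/n = 0.500000

Trapezoidal rule: (h/2)[f(x₀) + 2f(x₁) + 2f(x₂) + ... + f(xₙ)]

x_0 = 0.2500, f(x_0) = 0.941176, coefficient = 1
x_1 = 0.7500, f(x_1) = 0.640000, coefficient = 2
x_2 = 1.2500, f(x_2) = 0.390244, coefficient = 2
x_3 = 1.7500, f(x_3) = 0.246154, coefficient = 1

I ≈ (0.500000/2) × 3.247818 = 0.811955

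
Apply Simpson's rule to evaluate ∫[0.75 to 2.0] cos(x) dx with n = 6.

f(x) = cos(x)
a = 0.75, b = 2.0, n = 6
h = (b - a)/n = 0.208333

Simpson's rule: (h/3)[f(x₀) + 4f(x₁) + 2f(x₂) + ... + f(xₙ)]

x_0 = 0.7500, f(x_0) = 0.731689, coefficient = 1
x_1 = 0.9583, f(x_1) = 0.574885, coefficient = 4
x_2 = 1.1667, f(x_2) = 0.393219, coefficient = 2
x_3 = 1.3750, f(x_3) = 0.194548, coefficient = 4
x_4 = 1.5833, f(x_4) = -0.012537, coefficient = 2
x_5 = 1.7917, f(x_5) = -0.219079, coefficient = 4
x_6 = 2.0000, f(x_6) = -0.416147, coefficient = 1

I ≈ (0.208333/3) × 3.278319 = 0.227661
Exact value: 0.227659
Error: 0.000002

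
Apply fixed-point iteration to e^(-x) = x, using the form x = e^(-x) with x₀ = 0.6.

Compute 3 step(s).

Equation: e^(-x) = x
Fixed-point form: x = e^(-x)
x₀ = 0.6

x_1 = g(0.600000) = 0.548812
x_2 = g(0.548812) = 0.577636
x_3 = g(0.577636) = 0.561224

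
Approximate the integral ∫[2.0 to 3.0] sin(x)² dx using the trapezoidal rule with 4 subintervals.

f(x) = sin(x)²
a = 2.0, b = 3.0, n = 4
h = (b - a)/n = 0.250000

Trapezoidal rule: (h/2)[f(x₀) + 2f(x₁) + 2f(x₂) + ... + f(xₙ)]

x_0 = 2.0000, f(x_0) = 0.826822, coefficient = 1
x_1 = 2.2500, f(x_1) = 0.605398, coefficient = 2
x_2 = 2.5000, f(x_2) = 0.358169, coefficient = 2
x_3 = 2.7500, f(x_3) = 0.145665, coefficient = 2
x_4 = 3.0000, f(x_4) = 0.019915, coefficient = 1

I ≈ (0.250000/2) × 3.065201 = 0.383150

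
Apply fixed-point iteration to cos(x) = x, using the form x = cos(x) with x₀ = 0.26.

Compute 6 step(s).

Equation: cos(x) = x
Fixed-point form: x = cos(x)
x₀ = 0.26

x_1 = g(0.260000) = 0.966390
x_2 = g(0.966390) = 0.568274
x_3 = g(0.568274) = 0.842831
x_4 = g(0.842831) = 0.665352
x_5 = g(0.665352) = 0.786700
x_6 = g(0.786700) = 0.706186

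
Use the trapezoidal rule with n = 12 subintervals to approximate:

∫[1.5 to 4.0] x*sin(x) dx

f(x) = x*sin(x)
a = 1.5, b = 4.0, n = 12
h = (b - a)/n = 0.208333

Trapezoidal rule: (h/2)[f(x₀) + 2f(x₁) + 2f(x₂) + ... + f(xₙ)]

x_0 = 1.5000, f(x_0) = 1.496242, coefficient = 1
x_1 = 1.7083, f(x_1) = 1.692201, coefficient = 2
x_2 = 1.9167, f(x_2) = 1.803163, coefficient = 2
x_3 = 2.1250, f(x_3) = 1.806930, coefficient = 2
x_4 = 2.3333, f(x_4) = 1.687200, coefficient = 2
x_5 = 2.5417, f(x_5) = 1.434978, coefficient = 2
x_6 = 2.7500, f(x_6) = 1.049568, coefficient = 2
x_7 = 2.9583, f(x_7) = 0.539113, coefficient = 2
x_8 = 3.1667, f(x_8) = -0.079393, coefficient = 2
x_9 = 3.3750, f(x_9) = -0.780617, coefficient = 2
x_10 = 3.5833, f(x_10) = -1.531924, coefficient = 2
x_11 = 3.7917, f(x_11) = -2.294889, coefficient = 2
x_12 = 4.0000, f(x_12) = -3.027210, coefficient = 1

I ≈ (0.208333/2) × 9.121693 = 0.950176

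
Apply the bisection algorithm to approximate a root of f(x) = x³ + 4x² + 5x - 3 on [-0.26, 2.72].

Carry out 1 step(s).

f(x) = x³ + 4x² + 5x - 3
Initial interval: [-0.26, 2.72]

Iteration 1:
  c_1 = (-0.260000 + 2.720000)/2 = 1.230000
  f(c_1) = f(1.230000) = 11.062467
  f(a) × f(c) < 0, new interval: [-0.260000, 1.230000]

After 1 iteration(s), the approximation is c_1 = 1.230000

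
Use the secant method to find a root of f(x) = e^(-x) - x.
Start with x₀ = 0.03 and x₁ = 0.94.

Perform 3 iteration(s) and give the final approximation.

f(x) = e^(-x) - x
x₀ = 0.03, x₁ = 0.94

Secant formula: x_{n+1} = x_n - f(x_n)(x_n - x_{n-1})/(f(x_n) - f(x_{n-1}))

Iteration 1:
  f(0.030000) = 0.940446
  f(0.940000) = -0.549372
  x_2 = 0.940000 - (-0.549372)×(0.940000 - 0.030000)/(-0.549372 - 0.940446)
       = 0.604436
Iteration 2:
  f(0.940000) = -0.549372
  f(0.604436) = -0.058054
  x_3 = 0.604436 - (-0.058054)×(0.604436 - 0.940000)/(-0.058054 - (-0.549372))
       = 0.564786
Iteration 3:
  f(0.604436) = -0.058054
  f(0.564786) = 0.003695
  x_4 = 0.564786 - 0.003695×(0.564786 - 0.604436)/(0.003695 - (-0.058054))
       = 0.567159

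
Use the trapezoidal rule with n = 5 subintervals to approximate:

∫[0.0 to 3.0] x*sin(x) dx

f(x) = x*sin(x)
a = 0.0, b = 3.0, n = 5
h = (b - a)/n = 0.600000

Trapezoidal rule: (h/2)[f(x₀) + 2f(x₁) + 2f(x₂) + ... + f(xₙ)]

x_0 = 0.0000, f(x_0) = 0.000000, coefficient = 1
x_1 = 0.6000, f(x_1) = 0.338785, coefficient = 2
x_2 = 1.2000, f(x_2) = 1.118447, coefficient = 2
x_3 = 1.8000, f(x_3) = 1.752926, coefficient = 2
x_4 = 2.4000, f(x_4) = 1.621112, coefficient = 2
x_5 = 3.0000, f(x_5) = 0.423360, coefficient = 1

I ≈ (0.600000/2) × 10.085900 = 3.025770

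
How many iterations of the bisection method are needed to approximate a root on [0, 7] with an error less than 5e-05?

We need (b-a)/2^n ≤ 5e-05
(7 - 0)/2^n ≤ 5e-05
7/2^n ≤ 5e-05
2^n ≥ 140000
n ≥ log₂(140000) = 17.10
n ≥ 18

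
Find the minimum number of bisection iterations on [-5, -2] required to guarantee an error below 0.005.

We need (b-a)/2^n ≤ 0.005
(-2 - (-5))/2^n ≤ 0.005
3/2^n ≤ 0.005
2^n ≥ 600
n ≥ log₂(600) = 9.23
n ≥ 10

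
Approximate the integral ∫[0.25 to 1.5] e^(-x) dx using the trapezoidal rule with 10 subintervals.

f(x) = e^(-x)
a = 0.25, b = 1.5, n = 10
h = (b - a)/n = 0.125000

Trapezoidal rule: (h/2)[f(x₀) + 2f(x₁) + 2f(x₂) + ... + f(xₙ)]

x_0 = 0.2500, f(x_0) = 0.778801, coefficient = 1
x_1 = 0.3750, f(x_1) = 0.687289, coefficient = 2
x_2 = 0.5000, f(x_2) = 0.606531, coefficient = 2
x_3 = 0.6250, f(x_3) = 0.535261, coefficient = 2
x_4 = 0.7500, f(x_4) = 0.472367, coefficient = 2
x_5 = 0.8750, f(x_5) = 0.416862, coefficient = 2
x_6 = 1.0000, f(x_6) = 0.367879, coefficient = 2
x_7 = 1.1250, f(x_7) = 0.324652, coefficient = 2
x_8 = 1.2500, f(x_8) = 0.286505, coefficient = 2
x_9 = 1.3750, f(x_9) = 0.252840, coefficient = 2
x_10 = 1.5000, f(x_10) = 0.223130, coefficient = 1

I ≈ (0.125000/2) × 8.902303 = 0.556394
Exact value: 0.555671
Error: 0.000723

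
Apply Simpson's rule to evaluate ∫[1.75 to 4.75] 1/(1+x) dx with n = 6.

f(x) = 1/(1+x)
a = 1.75, b = 4.75, n = 6
h = (b - a)/n = 0.500000

Simpson's rule: (h/3)[f(x₀) + 4f(x₁) + 2f(x₂) + ... + f(xₙ)]

x_0 = 1.7500, f(x_0) = 0.363636, coefficient = 1
x_1 = 2.2500, f(x_1) = 0.307692, coefficient = 4
x_2 = 2.7500, f(x_2) = 0.266667, coefficient = 2
x_3 = 3.2500, f(x_3) = 0.235294, coefficient = 4
x_4 = 3.7500, f(x_4) = 0.210526, coefficient = 2
x_5 = 4.2500, f(x_5) = 0.190476, coefficient = 4
x_6 = 4.7500, f(x_6) = 0.173913, coefficient = 1

I ≈ (0.500000/3) × 4.425786 = 0.737631
Exact value: 0.737599
Error: 0.000032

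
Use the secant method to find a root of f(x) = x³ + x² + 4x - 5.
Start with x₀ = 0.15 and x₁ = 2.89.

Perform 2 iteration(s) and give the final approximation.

f(x) = x³ + x² + 4x - 5
x₀ = 0.15, x₁ = 2.89

Secant formula: x_{n+1} = x_n - f(x_n)(x_n - x_{n-1})/(f(x_n) - f(x_{n-1}))

Iteration 1:
  f(0.150000) = -4.374125
  f(2.890000) = 39.049669
  x_2 = 2.890000 - 39.049669×(2.890000 - 0.150000)/(39.049669 - (-4.374125))
       = 0.426003
Iteration 2:
  f(2.890000) = 39.049669
  f(0.426003) = -3.037198
  x_3 = 0.426003 - (-3.037198)×(0.426003 - 2.890000)/(-3.037198 - 39.049669)
       = 0.603817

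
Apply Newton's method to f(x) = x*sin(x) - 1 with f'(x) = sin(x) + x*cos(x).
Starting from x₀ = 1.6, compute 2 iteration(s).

f(x) = x*sin(x) - 1
f'(x) = sin(x) + x*cos(x)
x₀ = 1.6

Newton-Raphson formula: x_{n+1} = x_n - f(x_n)/f'(x_n)

Iteration 1:
  f(1.600000) = 0.599318
  f'(1.600000) = 0.952854
  x_1 = 1.600000 - 0.599318/0.952854 = 0.971029
Iteration 2:
  f(0.971029) = -0.198448
  f'(0.971029) = 1.373565
  x_2 = 0.971029 - (-0.198448)/1.373565 = 1.115505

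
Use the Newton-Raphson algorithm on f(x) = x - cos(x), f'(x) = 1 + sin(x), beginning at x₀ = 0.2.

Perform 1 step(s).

f(x) = x - cos(x)
f'(x) = 1 + sin(x)
x₀ = 0.2

Newton-Raphson formula: x_{n+1} = x_n - f(x_n)/f'(x_n)

Iteration 1:
  f(0.200000) = -0.780067
  f'(0.200000) = 1.198669
  x_1 = 0.200000 - (-0.780067)/1.198669 = 0.850777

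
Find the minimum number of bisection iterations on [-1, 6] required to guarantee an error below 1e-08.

We need (b-a)/2^n ≤ 1e-08
(6 - (-1))/2^n ≤ 1e-08
7/2^n ≤ 1e-08
2^n ≥ 700000000
n ≥ log₂(700000000) = 29.38
n ≥ 30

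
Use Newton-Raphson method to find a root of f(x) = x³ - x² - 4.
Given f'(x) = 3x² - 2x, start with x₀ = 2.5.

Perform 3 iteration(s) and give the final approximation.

f(x) = x³ - x² - 4
f'(x) = 3x² - 2x
x₀ = 2.5

Newton-Raphson formula: x_{n+1} = x_n - f(x_n)/f'(x_n)

Iteration 1:
  f(2.500000) = 5.375000
  f'(2.500000) = 13.750000
  x_1 = 2.500000 - 5.375000/13.750000 = 2.109091
Iteration 2:
  f(2.109091) = 0.933530
  f'(2.109091) = 9.126612
  x_2 = 2.109091 - 0.933530/9.126612 = 2.006804
Iteration 3:
  f(2.006804) = 0.054667
  f'(2.006804) = 8.068182
  x_3 = 2.006804 - 0.054667/8.068182 = 2.000029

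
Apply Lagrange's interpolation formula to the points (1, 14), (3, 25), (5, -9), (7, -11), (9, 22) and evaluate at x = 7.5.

Lagrange interpolation formula:
P(x) = Σ yᵢ × Lᵢ(x)
where Lᵢ(x) = Π_{j≠i} (x - xⱼ)/(xᵢ - xⱼ)

L_0(7.5) = (7.5 - 3)/(1 - 3) × (7.5 - 5)/(1 - 5) × (7.5 - 7)/(1 - 7) × (7.5 - 9)/(1 - 9) = -0.021973
L_1(7.5) = (7.5 - 1)/(3 - 1) × (7.5 - 5)/(3 - 5) × (7.5 - 7)/(3 - 7) × (7.5 - 9)/(3 - 9) = 0.126953
L_2(7.5) = (7.5 - 1)/(5 - 1) × (7.5 - 3)/(5 - 3) × (7.5 - 7)/(5 - 7) × (7.5 - 9)/(5 - 9) = -0.342773
L_3(7.5) = (7.5 - 1)/(7 - 1) × (7.5 - 3)/(7 - 3) × (7.5 - 5)/(7 - 5) × (7.5 - 9)/(7 - 9) = 1.142578
L_4(7.5) = (7.5 - 1)/(9 - 1) × (7.5 - 3)/(9 - 3) × (7.5 - 5)/(9 - 5) × (7.5 - 7)/(9 - 7) = 0.095215

P(7.5) = 14×L_0(7.5) + 25×L_1(7.5) + (-9)×L_2(7.5) + (-11)×L_3(7.5) + 22×L_4(7.5)
P(7.5) = -4.522461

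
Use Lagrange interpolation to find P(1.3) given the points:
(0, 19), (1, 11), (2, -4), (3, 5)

Lagrange interpolation formula:
P(x) = Σ yᵢ × Lᵢ(x)
where Lᵢ(x) = Π_{j≠i} (x - xⱼ)/(xᵢ - xⱼ)

L_0(1.3) = (1.3 - 1)/(0 - 1) × (1.3 - 2)/(0 - 2) × (1.3 - 3)/(0 - 3) = -0.059500
L_1(1.3) = (1.3 - 0)/(1 - 0) × (1.3 - 2)/(1 - 2) × (1.3 - 3)/(1 - 3) = 0.773500
L_2(1.3) = (1.3 - 0)/(2 - 0) × (1.3 - 1)/(2 - 1) × (1.3 - 3)/(2 - 3) = 0.331500
L_3(1.3) = (1.3 - 0)/(3 - 0) × (1.3 - 1)/(3 - 1) × (1.3 - 2)/(3 - 2) = -0.045500

P(1.3) = 19×L_0(1.3) + 11×L_1(1.3) + (-4)×L_2(1.3) + 5×L_3(1.3)
P(1.3) = 5.824500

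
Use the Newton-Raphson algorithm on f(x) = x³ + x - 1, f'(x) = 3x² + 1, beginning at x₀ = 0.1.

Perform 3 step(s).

f(x) = x³ + x - 1
f'(x) = 3x² + 1
x₀ = 0.1

Newton-Raphson formula: x_{n+1} = x_n - f(x_n)/f'(x_n)

Iteration 1:
  f(0.100000) = -0.899000
  f'(0.100000) = 1.030000
  x_1 = 0.100000 - (-0.899000)/1.030000 = 0.972816
Iteration 2:
  f(0.972816) = 0.893459
  f'(0.972816) = 3.839110
  x_2 = 0.972816 - 0.893459/3.839110 = 0.740090
Iteration 3:
  f(0.740090) = 0.145462
  f'(0.740090) = 2.643200
  x_3 = 0.740090 - 0.145462/2.643200 = 0.685058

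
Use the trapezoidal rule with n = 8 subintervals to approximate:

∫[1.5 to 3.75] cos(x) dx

f(x) = cos(x)
a = 1.5, b = 3.75, n = 8
h = (b - a)/n = 0.281250

Trapezoidal rule: (h/2)[f(x₀) + 2f(x₁) + 2f(x₂) + ... + f(xₙ)]

x_0 = 1.5000, f(x_0) = 0.070737, coefficient = 1
x_1 = 1.7812, f(x_1) = -0.208904, coefficient = 2
x_2 = 2.0625, f(x_2) = -0.472128, coefficient = 2
x_3 = 2.3438, f(x_3) = -0.698253, coefficient = 2
x_4 = 2.6250, f(x_4) = -0.869507, coefficient = 2
x_5 = 2.9062, f(x_5) = -0.972434, coefficient = 2
x_6 = 3.1875, f(x_6) = -0.998946, coefficient = 2
x_7 = 3.4688, f(x_7) = -0.946960, coefficient = 2
x_8 = 3.7500, f(x_8) = -0.820559, coefficient = 1

I ≈ (0.281250/2) × -11.084087 = -1.558700
Exact value: -1.569056
Error: 0.010357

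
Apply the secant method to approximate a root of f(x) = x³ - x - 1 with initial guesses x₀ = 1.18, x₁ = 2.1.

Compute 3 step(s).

f(x) = x³ - x - 1
x₀ = 1.18, x₁ = 2.1

Secant formula: x_{n+1} = x_n - f(x_n)(x_n - x_{n-1})/(f(x_n) - f(x_{n-1}))

Iteration 1:
  f(1.180000) = -0.536968
  f(2.100000) = 6.161000
  x_2 = 2.100000 - 6.161000×(2.100000 - 1.180000)/(6.161000 - (-0.536968))
       = 1.253755
Iteration 2:
  f(2.100000) = 6.161000
  f(1.253755) = -0.282974
  x_3 = 1.253755 - (-0.282974)×(1.253755 - 2.100000)/(-0.282974 - 6.161000)
       = 1.290916
Iteration 3:
  f(1.253755) = -0.282974
  f(1.290916) = -0.139649
  x_4 = 1.290916 - (-0.139649)×(1.290916 - 1.253755)/(-0.139649 - (-0.282974))
       = 1.327124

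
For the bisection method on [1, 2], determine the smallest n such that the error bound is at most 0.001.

We need (b-a)/2^n ≤ 0.001
(2 - 1)/2^n ≤ 0.001
1/2^n ≤ 0.001
2^n ≥ 1000
n ≥ log₂(1000) = 9.97
n ≥ 10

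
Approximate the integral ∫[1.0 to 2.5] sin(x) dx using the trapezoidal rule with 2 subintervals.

f(x) = sin(x)
a = 1.0, b = 2.5, n = 2
h = (b - a)/n = 0.750000

Trapezoidal rule: (h/2)[f(x₀) + 2f(x₁) + 2f(x₂) + ... + f(xₙ)]

x_0 = 1.0000, f(x_0) = 0.841471, coefficient = 1
x_1 = 1.7500, f(x_1) = 0.983986, coefficient = 2
x_2 = 2.5000, f(x_2) = 0.598472, coefficient = 1

I ≈ (0.750000/2) × 3.407915 = 1.277968
Exact value: 1.341446
Error: 0.063478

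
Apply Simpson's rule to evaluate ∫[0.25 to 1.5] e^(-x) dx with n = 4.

f(x) = e^(-x)
a = 0.25, b = 1.5, n = 4
h = (b - a)/n = 0.312500

Simpson's rule: (h/3)[f(x₀) + 4f(x₁) + 2f(x₂) + ... + f(xₙ)]

x_0 = 0.2500, f(x_0) = 0.778801, coefficient = 1
x_1 = 0.5625, f(x_1) = 0.569783, coefficient = 4
x_2 = 0.8750, f(x_2) = 0.416862, coefficient = 2
x_3 = 1.1875, f(x_3) = 0.304983, coefficient = 4
x_4 = 1.5000, f(x_4) = 0.223130, coefficient = 1

I ≈ (0.312500/3) × 5.334717 = 0.555700
Exact value: 0.555671
Error: 0.000029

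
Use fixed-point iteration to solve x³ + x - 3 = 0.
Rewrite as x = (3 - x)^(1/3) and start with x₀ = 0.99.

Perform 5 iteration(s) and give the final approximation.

Equation: x³ + x - 3 = 0
Fixed-point form: x = (3 - x)^(1/3)
x₀ = 0.99

x_1 = g(0.990000) = 1.262017
x_2 = g(1.262017) = 1.202306
x_3 = g(1.202306) = 1.215921
x_4 = g(1.215921) = 1.212843
x_5 = g(1.212843) = 1.213540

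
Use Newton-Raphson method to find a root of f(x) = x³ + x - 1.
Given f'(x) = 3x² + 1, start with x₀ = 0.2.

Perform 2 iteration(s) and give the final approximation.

f(x) = x³ + x - 1
f'(x) = 3x² + 1
x₀ = 0.2

Newton-Raphson formula: x_{n+1} = x_n - f(x_n)/f'(x_n)

Iteration 1:
  f(0.200000) = -0.792000
  f'(0.200000) = 1.120000
  x_1 = 0.200000 - (-0.792000)/1.120000 = 0.907143
Iteration 2:
  f(0.907143) = 0.653638
  f'(0.907143) = 3.468724
  x_2 = 0.907143 - 0.653638/3.468724 = 0.718705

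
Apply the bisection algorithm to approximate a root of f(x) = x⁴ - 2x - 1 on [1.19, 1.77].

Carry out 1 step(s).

f(x) = x⁴ - 2x - 1
Initial interval: [1.19, 1.77]

Iteration 1:
  c_1 = (1.190000 + 1.770000)/2 = 1.480000
  f(c_1) = f(1.480000) = 0.837852
  f(a) × f(c) < 0, new interval: [1.190000, 1.480000]

After 1 iteration(s), the approximation is c_1 = 1.480000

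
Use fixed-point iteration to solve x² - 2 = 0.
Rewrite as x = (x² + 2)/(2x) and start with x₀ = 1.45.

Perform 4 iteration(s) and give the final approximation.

Equation: x² - 2 = 0
Fixed-point form: x = (x² + 2)/(2x)
x₀ = 1.45

x_1 = g(1.450000) = 1.414655
x_2 = g(1.414655) = 1.414214
x_3 = g(1.414214) = 1.414214
x_4 = g(1.414214) = 1.414214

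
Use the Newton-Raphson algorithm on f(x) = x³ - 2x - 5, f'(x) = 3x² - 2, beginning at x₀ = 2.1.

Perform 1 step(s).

f(x) = x³ - 2x - 5
f'(x) = 3x² - 2
x₀ = 2.1

Newton-Raphson formula: x_{n+1} = x_n - f(x_n)/f'(x_n)

Iteration 1:
  f(2.100000) = 0.061000
  f'(2.100000) = 11.230000
  x_1 = 2.100000 - 0.061000/11.230000 = 2.094568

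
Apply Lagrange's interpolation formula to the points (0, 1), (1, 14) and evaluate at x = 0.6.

Lagrange interpolation formula:
P(x) = Σ yᵢ × Lᵢ(x)
where Lᵢ(x) = Π_{j≠i} (x - xⱼ)/(xᵢ - xⱼ)

L_0(0.6) = (0.6 - 1)/(0 - 1) = 0.400000
L_1(0.6) = (0.6 - 0)/(1 - 0) = 0.600000

P(0.6) = 1×L_0(0.6) + 14×L_1(0.6)
P(0.6) = 8.800000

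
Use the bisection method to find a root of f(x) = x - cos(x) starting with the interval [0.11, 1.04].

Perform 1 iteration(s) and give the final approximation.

f(x) = x - cos(x)
Initial interval: [0.11, 1.04]

Iteration 1:
  c_1 = (0.110000 + 1.040000)/2 = 0.575000
  f(c_1) = f(0.575000) = -0.264192
  f(a) × f(c) ≥ 0, new interval: [0.575000, 1.040000]

After 1 iteration(s), the approximation is c_1 = 0.575000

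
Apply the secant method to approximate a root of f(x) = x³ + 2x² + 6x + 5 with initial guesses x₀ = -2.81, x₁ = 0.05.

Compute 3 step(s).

f(x) = x³ + 2x² + 6x + 5
x₀ = -2.81, x₁ = 0.05

Secant formula: x_{n+1} = x_n - f(x_n)(x_n - x_{n-1})/(f(x_n) - f(x_{n-1}))

Iteration 1:
  f(-2.810000) = -18.255841
  f(0.050000) = 5.305125
  x_2 = 0.050000 - 5.305125×(0.050000 - (-2.810000))/(5.305125 - (-18.255841))
       = -0.593974
Iteration 2:
  f(0.050000) = 5.305125
  f(-0.593974) = 1.932208
  x_3 = -0.593974 - 1.932208×(-0.593974 - 0.050000)/(1.932208 - 5.305125)
       = -0.962881
Iteration 3:
  f(-0.593974) = 1.932208
  f(-0.962881) = 0.184268
  x_4 = -0.962881 - 0.184268×(-0.962881 - (-0.593974))/(0.184268 - 1.932208)
       = -1.001771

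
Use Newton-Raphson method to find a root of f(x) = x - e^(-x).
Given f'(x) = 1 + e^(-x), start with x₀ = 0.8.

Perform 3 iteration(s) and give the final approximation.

f(x) = x - e^(-x)
f'(x) = 1 + e^(-x)
x₀ = 0.8

Newton-Raphson formula: x_{n+1} = x_n - f(x_n)/f'(x_n)

Iteration 1:
  f(0.800000) = 0.350671
  f'(0.800000) = 1.449329
  x_1 = 0.800000 - 0.350671/1.449329 = 0.558046
Iteration 2:
  f(0.558046) = -0.014280
  f'(0.558046) = 1.572326
  x_2 = 0.558046 - (-0.014280)/1.572326 = 0.567128
Iteration 3:
  f(0.567128) = -0.000024
  f'(0.567128) = 1.567152
  x_3 = 0.567128 - (-0.000024)/1.567152 = 0.567143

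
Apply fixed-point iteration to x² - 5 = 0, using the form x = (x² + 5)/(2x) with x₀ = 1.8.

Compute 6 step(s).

Equation: x² - 5 = 0
Fixed-point form: x = (x² + 5)/(2x)
x₀ = 1.8

x_1 = g(1.800000) = 2.288889
x_2 = g(2.288889) = 2.236677
x_3 = g(2.236677) = 2.236068
x_4 = g(2.236068) = 2.236068
x_5 = g(2.236068) = 2.236068
x_6 = g(2.236068) = 2.236068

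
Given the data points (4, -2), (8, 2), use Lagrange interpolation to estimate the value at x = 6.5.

Lagrange interpolation formula:
P(x) = Σ yᵢ × Lᵢ(x)
where Lᵢ(x) = Π_{j≠i} (x - xⱼ)/(xᵢ - xⱼ)

L_0(6.5) = (6.5 - 8)/(4 - 8) = 0.375000
L_1(6.5) = (6.5 - 4)/(8 - 4) = 0.625000

P(6.5) = (-2)×L_0(6.5) + 2×L_1(6.5)
P(6.5) = 0.500000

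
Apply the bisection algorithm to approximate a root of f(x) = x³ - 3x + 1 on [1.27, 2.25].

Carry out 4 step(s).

f(x) = x³ - 3x + 1
Initial interval: [1.27, 2.25]

Iteration 1:
  c_1 = (1.270000 + 2.250000)/2 = 1.760000
  f(c_1) = f(1.760000) = 1.171776
  f(a) × f(c) < 0, new interval: [1.270000, 1.760000]
Iteration 2:
  c_2 = (1.270000 + 1.760000)/2 = 1.515000
  f(c_2) = f(1.515000) = -0.067734
  f(a) × f(c) ≥ 0, new interval: [1.515000, 1.760000]
Iteration 3:
  c_3 = (1.515000 + 1.760000)/2 = 1.637500
  f(c_3) = f(1.637500) = 0.478303
  f(a) × f(c) < 0, new interval: [1.515000, 1.637500]
Iteration 4:
  c_4 = (1.515000 + 1.637500)/2 = 1.576250
  f(c_4) = f(1.576250) = 0.187544
  f(a) × f(c) < 0, new interval: [1.515000, 1.576250]

After 4 iteration(s), the approximation is c_4 = 1.576250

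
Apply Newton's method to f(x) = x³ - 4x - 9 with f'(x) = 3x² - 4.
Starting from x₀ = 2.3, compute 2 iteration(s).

f(x) = x³ - 4x - 9
f'(x) = 3x² - 4
x₀ = 2.3

Newton-Raphson formula: x_{n+1} = x_n - f(x_n)/f'(x_n)

Iteration 1:
  f(2.300000) = -6.033000
  f'(2.300000) = 11.870000
  x_1 = 2.300000 - (-6.033000)/11.870000 = 2.808256
Iteration 2:
  f(2.808256) = 1.913732
  f'(2.808256) = 19.658907
  x_2 = 2.808256 - 1.913732/19.658907 = 2.710909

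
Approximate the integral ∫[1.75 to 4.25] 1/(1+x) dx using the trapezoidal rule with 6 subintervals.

f(x) = 1/(1+x)
a = 1.75, b = 4.25, n = 6
h = (b - a)/n = 0.416667

Trapezoidal rule: (h/2)[f(x₀) + 2f(x₁) + 2f(x₂) + ... + f(xₙ)]

x_0 = 1.7500, f(x_0) = 0.363636, coefficient = 1
x_1 = 2.1667, f(x_1) = 0.315789, coefficient = 2
x_2 = 2.5833, f(x_2) = 0.279070, coefficient = 2
x_3 = 3.0000, f(x_3) = 0.250000, coefficient = 2
x_4 = 3.4167, f(x_4) = 0.226415, coefficient = 2
x_5 = 3.8333, f(x_5) = 0.206897, coefficient = 2
x_6 = 4.2500, f(x_6) = 0.190476, coefficient = 1

I ≈ (0.416667/2) × 3.110454 = 0.648011
Exact value: 0.646627
Error: 0.001384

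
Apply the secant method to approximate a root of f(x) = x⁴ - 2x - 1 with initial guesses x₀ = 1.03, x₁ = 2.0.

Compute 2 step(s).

f(x) = x⁴ - 2x - 1
x₀ = 1.03, x₁ = 2.0

Secant formula: x_{n+1} = x_n - f(x_n)(x_n - x_{n-1})/(f(x_n) - f(x_{n-1}))

Iteration 1:
  f(1.030000) = -1.934491
  f(2.000000) = 11.000000
  x_2 = 2.000000 - 11.000000×(2.000000 - 1.030000)/(11.000000 - (-1.934491))
       = 1.175074
Iteration 2:
  f(2.000000) = 11.000000
  f(1.175074) = -1.443543
  x_3 = 1.175074 - (-1.443543)×(1.175074 - 2.000000)/(-1.443543 - 11.000000)
       = 1.270771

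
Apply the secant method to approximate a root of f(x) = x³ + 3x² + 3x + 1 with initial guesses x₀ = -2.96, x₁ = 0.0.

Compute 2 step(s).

f(x) = x³ + 3x² + 3x + 1
x₀ = -2.96, x₁ = 0.0

Secant formula: x_{n+1} = x_n - f(x_n)(x_n - x_{n-1})/(f(x_n) - f(x_{n-1}))

Iteration 1:
  f(-2.960000) = -7.529536
  f(0.000000) = 1.000000
  x_2 = 0.000000 - 1.000000×(0.000000 - (-2.960000))/(1.000000 - (-7.529536))
       = -0.347029
Iteration 2:
  f(0.000000) = 1.000000
  f(-0.347029) = 0.278407
  x_3 = -0.347029 - 0.278407×(-0.347029 - 0.000000)/(0.278407 - 1.000000)
       = -0.480922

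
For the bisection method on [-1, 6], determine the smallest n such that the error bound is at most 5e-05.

We need (b-a)/2^n ≤ 5e-05
(6 - (-1))/2^n ≤ 5e-05
7/2^n ≤ 5e-05
2^n ≥ 140000
n ≥ log₂(140000) = 17.10
n ≥ 18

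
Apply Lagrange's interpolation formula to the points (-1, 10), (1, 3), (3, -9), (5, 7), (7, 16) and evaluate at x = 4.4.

Lagrange interpolation formula:
P(x) = Σ yᵢ × Lᵢ(x)
where Lᵢ(x) = Π_{j≠i} (x - xⱼ)/(xᵢ - xⱼ)

L_0(4.4) = (4.4 - 1)/(-1 - 1) × (4.4 - 3)/(-1 - 3) × (4.4 - 5)/(-1 - 5) × (4.4 - 7)/(-1 - 7) = 0.019337
L_1(4.4) = (4.4 - (-1))/(1 - (-1)) × (4.4 - 3)/(1 - 3) × (4.4 - 5)/(1 - 5) × (4.4 - 7)/(1 - 7) = -0.122850
L_2(4.4) = (4.4 - (-1))/(3 - (-1)) × (4.4 - 1)/(3 - 1) × (4.4 - 5)/(3 - 5) × (4.4 - 7)/(3 - 7) = 0.447525
L_3(4.4) = (4.4 - (-1))/(5 - (-1)) × (4.4 - 1)/(5 - 1) × (4.4 - 3)/(5 - 3) × (4.4 - 7)/(5 - 7) = 0.696150
L_4(4.4) = (4.4 - (-1))/(7 - (-1)) × (4.4 - 1)/(7 - 1) × (4.4 - 3)/(7 - 3) × (4.4 - 5)/(7 - 5) = -0.040162

P(4.4) = 10×L_0(4.4) + 3×L_1(4.4) + (-9)×L_2(4.4) + 7×L_3(4.4) + 16×L_4(4.4)
P(4.4) = 0.027550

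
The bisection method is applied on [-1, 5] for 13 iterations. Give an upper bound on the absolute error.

Bisection error bound: |error| ≤ (b-a)/2^n
|error| ≤ (5 - (-1))/2^13 = 6/2^13
|error| ≤ 0.0007324219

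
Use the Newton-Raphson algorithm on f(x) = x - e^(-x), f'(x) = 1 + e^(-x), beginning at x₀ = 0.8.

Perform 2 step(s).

f(x) = x - e^(-x)
f'(x) = 1 + e^(-x)
x₀ = 0.8

Newton-Raphson formula: x_{n+1} = x_n - f(x_n)/f'(x_n)

Iteration 1:
  f(0.800000) = 0.350671
  f'(0.800000) = 1.449329
  x_1 = 0.800000 - 0.350671/1.449329 = 0.558046
Iteration 2:
  f(0.558046) = -0.014280
  f'(0.558046) = 1.572326
  x_2 = 0.558046 - (-0.014280)/1.572326 = 0.567128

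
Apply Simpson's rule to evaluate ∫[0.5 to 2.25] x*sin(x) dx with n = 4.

f(x) = x*sin(x)
a = 0.5, b = 2.25, n = 4
h = (b - a)/n = 0.437500

Simpson's rule: (h/3)[f(x₀) + 4f(x₁) + 2f(x₂) + ... + f(xₙ)]

x_0 = 0.5000, f(x_0) = 0.239713, coefficient = 1
x_1 = 0.9375, f(x_1) = 0.755701, coefficient = 4
x_2 = 1.3750, f(x_2) = 1.348728, coefficient = 2
x_3 = 1.8125, f(x_3) = 1.759814, coefficient = 4
x_4 = 2.2500, f(x_4) = 1.750665, coefficient = 1

I ≈ (0.437500/3) × 14.749892 = 2.151026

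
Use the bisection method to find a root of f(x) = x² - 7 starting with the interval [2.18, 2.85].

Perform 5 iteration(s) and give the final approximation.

f(x) = x² - 7
Initial interval: [2.18, 2.85]

Iteration 1:
  c_1 = (2.180000 + 2.850000)/2 = 2.515000
  f(c_1) = f(2.515000) = -0.674775
  f(a) × f(c) ≥ 0, new interval: [2.515000, 2.850000]
Iteration 2:
  c_2 = (2.515000 + 2.850000)/2 = 2.682500
  f(c_2) = f(2.682500) = 0.195806
  f(a) × f(c) < 0, new interval: [2.515000, 2.682500]
Iteration 3:
  c_3 = (2.515000 + 2.682500)/2 = 2.598750
  f(c_3) = f(2.598750) = -0.246498
  f(a) × f(c) ≥ 0, new interval: [2.598750, 2.682500]
Iteration 4:
  c_4 = (2.598750 + 2.682500)/2 = 2.640625
  f(c_4) = f(2.640625) = -0.027100
  f(a) × f(c) ≥ 0, new interval: [2.640625, 2.682500]
Iteration 5:
  c_5 = (2.640625 + 2.682500)/2 = 2.661563
  f(c_5) = f(2.661563) = 0.083915
  f(a) × f(c) < 0, new interval: [2.640625, 2.661563]

After 5 iteration(s), the approximation is c_5 = 2.661563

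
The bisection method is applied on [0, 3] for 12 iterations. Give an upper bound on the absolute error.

Bisection error bound: |error| ≤ (b-a)/2^n
|error| ≤ (3 - 0)/2^12 = 3/2^12
|error| ≤ 0.0007324219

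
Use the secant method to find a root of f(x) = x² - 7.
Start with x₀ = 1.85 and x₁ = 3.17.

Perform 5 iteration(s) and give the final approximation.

f(x) = x² - 7
x₀ = 1.85, x₁ = 3.17

Secant formula: x_{n+1} = x_n - f(x_n)(x_n - x_{n-1})/(f(x_n) - f(x_{n-1}))

Iteration 1:
  f(1.850000) = -3.577500
  f(3.170000) = 3.048900
  x_2 = 3.170000 - 3.048900×(3.170000 - 1.850000)/(3.048900 - (-3.577500))
       = 2.562649
Iteration 2:
  f(3.170000) = 3.048900
  f(2.562649) = -0.432828
  x_3 = 2.562649 - (-0.432828)×(2.562649 - 3.170000)/(-0.432828 - 3.048900)
       = 2.638152
Iteration 3:
  f(2.562649) = -0.432828
  f(2.638152) = -0.040156
  x_4 = 2.638152 - (-0.040156)×(2.638152 - 2.562649)/(-0.040156 - (-0.432828))
       = 2.645873
Iteration 4:
  f(2.638152) = -0.040156
  f(2.645873) = 0.000643
  x_5 = 2.645873 - 0.000643×(2.645873 - 2.638152)/(0.000643 - (-0.040156))
       = 2.645751
Iteration 5:
  f(2.645873) = 0.000643
  f(2.645751) = -0.000001
  x_6 = 2.645751 - (-0.000001)×(2.645751 - 2.645873)/(-0.000001 - 0.000643)
       = 2.645751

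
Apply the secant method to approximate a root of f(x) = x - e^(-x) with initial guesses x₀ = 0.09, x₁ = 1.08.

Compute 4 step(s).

f(x) = x - e^(-x)
x₀ = 0.09, x₁ = 1.08

Secant formula: x_{n+1} = x_n - f(x_n)(x_n - x_{n-1})/(f(x_n) - f(x_{n-1}))

Iteration 1:
  f(0.090000) = -0.823931
  f(1.080000) = 0.740404
  x_2 = 1.080000 - 0.740404×(1.080000 - 0.090000)/(0.740404 - (-0.823931))
       = 0.611430
Iteration 2:
  f(1.080000) = 0.740404
  f(0.611430) = 0.068856
  x_3 = 0.611430 - 0.068856×(0.611430 - 1.080000)/(0.068856 - 0.740404)
       = 0.563386
Iteration 3:
  f(0.611430) = 0.068856
  f(0.563386) = -0.005892
  x_4 = 0.563386 - (-0.005892)×(0.563386 - 0.611430)/(-0.005892 - 0.068856)
       = 0.567173
Iteration 4:
  f(0.563386) = -0.005892
  f(0.567173) = 0.000047
  x_5 = 0.567173 - 0.000047×(0.567173 - 0.563386)/(0.000047 - (-0.005892))
       = 0.567143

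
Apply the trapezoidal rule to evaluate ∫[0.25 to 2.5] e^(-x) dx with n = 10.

f(x) = e^(-x)
a = 0.25, b = 2.5, n = 10
h = (b - a)/n = 0.225000

Trapezoidal rule: (h/2)[f(x₀) + 2f(x₁) + 2f(x₂) + ... + f(xₙ)]

x_0 = 0.2500, f(x_0) = 0.778801, coefficient = 1
x_1 = 0.4750, f(x_1) = 0.621885, coefficient = 2
x_2 = 0.7000, f(x_2) = 0.496585, coefficient = 2
x_3 = 0.9250, f(x_3) = 0.396531, coefficient = 2
x_4 = 1.1500, f(x_4) = 0.316637, coefficient = 2
x_5 = 1.3750, f(x_5) = 0.252840, coefficient = 2
x_6 = 1.6000, f(x_6) = 0.201897, coefficient = 2
x_7 = 1.8250, f(x_7) = 0.161218, coefficient = 2
x_8 = 2.0500, f(x_8) = 0.128735, coefficient = 2
x_9 = 2.2750, f(x_9) = 0.102797, coefficient = 2
x_10 = 2.5000, f(x_10) = 0.082085, coefficient = 1

I ≈ (0.225000/2) × 6.219134 = 0.699653
Exact value: 0.696716
Error: 0.002937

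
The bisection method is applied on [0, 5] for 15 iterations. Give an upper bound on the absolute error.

Bisection error bound: |error| ≤ (b-a)/2^n
|error| ≤ (5 - 0)/2^15 = 5/2^15
|error| ≤ 0.0001525879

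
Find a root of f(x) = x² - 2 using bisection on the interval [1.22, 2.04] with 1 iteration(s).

f(x) = x² - 2
Initial interval: [1.22, 2.04]

Iteration 1:
  c_1 = (1.220000 + 2.040000)/2 = 1.630000
  f(c_1) = f(1.630000) = 0.656900
  f(a) × f(c) < 0, new interval: [1.220000, 1.630000]

After 1 iteration(s), the approximation is c_1 = 1.630000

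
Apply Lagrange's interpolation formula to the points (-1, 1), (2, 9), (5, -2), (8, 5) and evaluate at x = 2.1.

Lagrange interpolation formula:
P(x) = Σ yᵢ × Lᵢ(x)
where Lᵢ(x) = Π_{j≠i} (x - xⱼ)/(xᵢ - xⱼ)

L_0(2.1) = (2.1 - 2)/(-1 - 2) × (2.1 - 5)/(-1 - 5) × (2.1 - 8)/(-1 - 8) = -0.010562
L_1(2.1) = (2.1 - (-1))/(2 - (-1)) × (2.1 - 5)/(2 - 5) × (2.1 - 8)/(2 - 8) = 0.982241
L_2(2.1) = (2.1 - (-1))/(5 - (-1)) × (2.1 - 2)/(5 - 2) × (2.1 - 8)/(5 - 8) = 0.033870
L_3(2.1) = (2.1 - (-1))/(8 - (-1)) × (2.1 - 2)/(8 - 2) × (2.1 - 5)/(8 - 5) = -0.005549

P(2.1) = 1×L_0(2.1) + 9×L_1(2.1) + (-2)×L_2(2.1) + 5×L_3(2.1)
P(2.1) = 8.734117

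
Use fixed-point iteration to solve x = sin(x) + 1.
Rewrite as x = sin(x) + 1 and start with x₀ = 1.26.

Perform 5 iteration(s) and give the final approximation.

Equation: x = sin(x) + 1
Fixed-point form: x = sin(x) + 1
x₀ = 1.26

x_1 = g(1.260000) = 1.952090
x_2 = g(1.952090) = 1.928184
x_3 = g(1.928184) = 1.936814
x_4 = g(1.936814) = 1.933760
x_5 = g(1.933760) = 1.934849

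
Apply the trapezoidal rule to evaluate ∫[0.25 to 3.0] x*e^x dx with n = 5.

f(x) = x*e^x
a = 0.25, b = 3.0, n = 5
h = (b - a)/n = 0.550000

Trapezoidal rule: (h/2)[f(x₀) + 2f(x₁) + 2f(x₂) + ... + f(xₙ)]

x_0 = 0.2500, f(x_0) = 0.321006, coefficient = 1
x_1 = 0.8000, f(x_1) = 1.780433, coefficient = 2
x_2 = 1.3500, f(x_2) = 5.207524, coefficient = 2
x_3 = 1.9000, f(x_3) = 12.703199, coefficient = 2
x_4 = 2.4500, f(x_4) = 28.391449, coefficient = 2
x_5 = 3.0000, f(x_5) = 60.256611, coefficient = 1

I ≈ (0.550000/2) × 156.742829 = 43.104278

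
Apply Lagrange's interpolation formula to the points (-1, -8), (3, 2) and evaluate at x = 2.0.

Lagrange interpolation formula:
P(x) = Σ yᵢ × Lᵢ(x)
where Lᵢ(x) = Π_{j≠i} (x - xⱼ)/(xᵢ - xⱼ)

L_0(2.0) = (2.0 - 3)/(-1 - 3) = 0.250000
L_1(2.0) = (2.0 - (-1))/(3 - (-1)) = 0.750000

P(2.0) = (-8)×L_0(2.0) + 2×L_1(2.0)
P(2.0) = -0.500000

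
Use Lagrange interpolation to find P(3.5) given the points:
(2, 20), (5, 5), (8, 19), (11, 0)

Lagrange interpolation formula:
P(x) = Σ yᵢ × Lᵢ(x)
where Lᵢ(x) = Π_{j≠i} (x - xⱼ)/(xᵢ - xⱼ)

L_0(3.5) = (3.5 - 5)/(2 - 5) × (3.5 - 8)/(2 - 8) × (3.5 - 11)/(2 - 11) = 0.312500
L_1(3.5) = (3.5 - 2)/(5 - 2) × (3.5 - 8)/(5 - 8) × (3.5 - 11)/(5 - 11) = 0.937500
L_2(3.5) = (3.5 - 2)/(8 - 2) × (3.5 - 5)/(8 - 5) × (3.5 - 11)/(8 - 11) = -0.312500
L_3(3.5) = (3.5 - 2)/(11 - 2) × (3.5 - 5)/(11 - 5) × (3.5 - 8)/(11 - 8) = 0.062500

P(3.5) = 20×L_0(3.5) + 5×L_1(3.5) + 19×L_2(3.5) + 0×L_3(3.5)
P(3.5) = 5.000000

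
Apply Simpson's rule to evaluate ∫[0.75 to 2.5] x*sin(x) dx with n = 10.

f(x) = x*sin(x)
a = 0.75, b = 2.5, n = 10
h = (b - a)/n = 0.175000

Simpson's rule: (h/3)[f(x₀) + 4f(x₁) + 2f(x₂) + ... + f(xₙ)]

x_0 = 0.7500, f(x_0) = 0.511229, coefficient = 1
x_1 = 0.9250, f(x_1) = 0.738724, coefficient = 4
x_2 = 1.1000, f(x_2) = 0.980328, coefficient = 2
x_3 = 1.2750, f(x_3) = 1.219627, coefficient = 4
x_4 = 1.4500, f(x_4) = 1.439434, coefficient = 2
x_5 = 1.6250, f(x_5) = 1.622613, coefficient = 4
x_6 = 1.8000, f(x_6) = 1.752926, coefficient = 2
x_7 = 1.9750, f(x_7) = 1.815846, coefficient = 4
x_8 = 2.1500, f(x_8) = 1.799332, coefficient = 2
x_9 = 2.3250, f(x_9) = 1.694500, coefficient = 4
x_10 = 2.5000, f(x_10) = 1.496180, coefficient = 1

I ≈ (0.175000/3) × 42.316692 = 2.468474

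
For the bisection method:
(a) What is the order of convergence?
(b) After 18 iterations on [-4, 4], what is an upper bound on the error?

(a) Bisection has linear (order 1) convergence; the error is halved each step.

(b) Error bound = (b-a)/2^n = (4 - (-4))/2^{18}
    = 8/2^{18}

(a) 1 (linear); (b) error ≤ 3.05e-05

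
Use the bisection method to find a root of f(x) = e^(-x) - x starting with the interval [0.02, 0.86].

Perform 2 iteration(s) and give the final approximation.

f(x) = e^(-x) - x
Initial interval: [0.02, 0.86]

Iteration 1:
  c_1 = (0.020000 + 0.860000)/2 = 0.440000
  f(c_1) = f(0.440000) = 0.204036
  f(a) × f(c) ≥ 0, new interval: [0.440000, 0.860000]
Iteration 2:
  c_2 = (0.440000 + 0.860000)/2 = 0.650000
  f(c_2) = f(0.650000) = -0.127954
  f(a) × f(c) < 0, new interval: [0.440000, 0.650000]

After 2 iteration(s), the approximation is c_2 = 0.650000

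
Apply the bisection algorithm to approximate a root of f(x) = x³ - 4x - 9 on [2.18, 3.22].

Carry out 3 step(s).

f(x) = x³ - 4x - 9
Initial interval: [2.18, 3.22]

Iteration 1:
  c_1 = (2.180000 + 3.220000)/2 = 2.700000
  f(c_1) = f(2.700000) = -0.117000
  f(a) × f(c) ≥ 0, new interval: [2.700000, 3.220000]
Iteration 2:
  c_2 = (2.700000 + 3.220000)/2 = 2.960000
  f(c_2) = f(2.960000) = 5.094336
  f(a) × f(c) < 0, new interval: [2.700000, 2.960000]
Iteration 3:
  c_3 = (2.700000 + 2.960000)/2 = 2.830000
  f(c_3) = f(2.830000) = 2.345187
  f(a) × f(c) < 0, new interval: [2.700000, 2.830000]

After 3 iteration(s), the approximation is c_3 = 2.830000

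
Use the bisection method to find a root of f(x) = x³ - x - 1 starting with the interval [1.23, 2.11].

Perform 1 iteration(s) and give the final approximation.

f(x) = x³ - x - 1
Initial interval: [1.23, 2.11]

Iteration 1:
  c_1 = (1.230000 + 2.110000)/2 = 1.670000
  f(c_1) = f(1.670000) = 1.987463
  f(a) × f(c) < 0, new interval: [1.230000, 1.670000]

After 1 iteration(s), the approximation is c_1 = 1.670000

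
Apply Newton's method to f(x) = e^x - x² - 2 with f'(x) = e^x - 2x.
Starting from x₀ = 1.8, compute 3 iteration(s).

f(x) = e^x - x² - 2
f'(x) = e^x - 2x
x₀ = 1.8

Newton-Raphson formula: x_{n+1} = x_n - f(x_n)/f'(x_n)

Iteration 1:
  f(1.800000) = 0.809647
  f'(1.800000) = 2.449647
  x_1 = 1.800000 - 0.809647/2.449647 = 1.469484
Iteration 2:
  f(1.469484) = 0.187608
  f'(1.469484) = 1.408024
  x_2 = 1.469484 - 0.187608/1.408024 = 1.336242
Iteration 3:
  f(1.336242) = 0.019175
  f'(1.336242) = 1.132234
  x_3 = 1.336242 - 0.019175/1.132234 = 1.319306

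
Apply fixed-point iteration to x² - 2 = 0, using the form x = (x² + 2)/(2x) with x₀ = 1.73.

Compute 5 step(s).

Equation: x² - 2 = 0
Fixed-point form: x = (x² + 2)/(2x)
x₀ = 1.73

x_1 = g(1.730000) = 1.443035
x_2 = g(1.443035) = 1.414501
x_3 = g(1.414501) = 1.414214
x_4 = g(1.414214) = 1.414214
x_5 = g(1.414214) = 1.414214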